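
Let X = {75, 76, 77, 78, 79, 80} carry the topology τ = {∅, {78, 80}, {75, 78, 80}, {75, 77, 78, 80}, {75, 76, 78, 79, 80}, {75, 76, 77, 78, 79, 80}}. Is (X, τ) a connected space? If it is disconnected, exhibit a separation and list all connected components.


(X, τ) is connected.

Find clopen sets (U ∈ τ with X ∖ U ∈ τ):
  U = ∅, X ∖ U = {75, 76, 77, 78, 79, 80} — both open, so U is clopen.
  U = {75, 76, 77, 78, 79, 80}, X ∖ U = ∅ — both open, so U is clopen.
Only trivial clopens (∅ and X) exist, so (X, τ) is connected.
Compute connected components by grouping points that agree on all clopens:
  component: {75, 76, 77, 78, 79, 80}


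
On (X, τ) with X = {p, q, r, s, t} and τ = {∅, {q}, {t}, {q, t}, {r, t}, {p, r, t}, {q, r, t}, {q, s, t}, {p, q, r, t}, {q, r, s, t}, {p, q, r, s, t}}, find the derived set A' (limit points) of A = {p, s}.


A' = ∅

For each x ∈ X, list the open sets U ∈ τ with x ∈ U, then check whether U ∩ (A ∖ {x}) ≠ ∅ for every such U.
  x = p: open {p, r, t} ∋ x has {p, r, t} ∩ (A ∖ {p}) = ∅, so x is NOT a limit point.
  x = q: open {q} ∋ x has {q} ∩ (A ∖ {q}) = ∅, so x is NOT a limit point.
  x = r: open {r, t} ∋ x has {r, t} ∩ (A ∖ {r}) = ∅, so x is NOT a limit point.
  x = s: open {q, s, t} ∋ x has {q, s, t} ∩ (A ∖ {s}) = ∅, so x is NOT a limit point.
  x = t: open {t} ∋ x has {t} ∩ (A ∖ {t}) = ∅, so x is NOT a limit point.
Collecting: A' = ∅.


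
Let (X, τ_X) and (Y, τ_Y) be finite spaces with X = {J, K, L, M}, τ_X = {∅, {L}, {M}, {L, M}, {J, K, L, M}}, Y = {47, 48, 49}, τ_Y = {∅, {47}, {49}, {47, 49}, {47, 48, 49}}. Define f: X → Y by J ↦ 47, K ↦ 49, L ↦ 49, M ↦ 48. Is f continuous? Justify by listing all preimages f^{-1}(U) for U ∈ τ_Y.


f is NOT continuous.

Compute f^{-1}(U) for each U ∈ τ_Y:
  U = ∅: f^{-1}(U) = ∅ ∈ τ_X ✓.
  U = {47}: f^{-1}(U) = {J} ∉ τ_X ✗.
  U = {49}: f^{-1}(U) = {K, L} ∉ τ_X ✗.
  U = {47, 49}: f^{-1}(U) = {J, K, L} ∉ τ_X ✗.
  U = {47, 48, 49}: f^{-1}(U) = {J, K, L, M} ∈ τ_X ✓.
Found U = {47} with f^{-1}(U) = {J} not in τ_X. Therefore f is NOT continuous.


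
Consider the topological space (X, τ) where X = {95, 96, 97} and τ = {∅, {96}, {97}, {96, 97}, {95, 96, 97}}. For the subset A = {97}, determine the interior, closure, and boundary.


int(A) = {97}, cl(A) = {95, 97}, ∂A = {95}.

Closed sets in (X, τ) are complements of opens:
  closed(X, τ) = {∅, {95}, {95, 96}, {95, 97}, {95, 96, 97}}.
int(A) = ⋃ {U ∈ τ : U ⊆ A}. Opens contained in A: ∅, {97}.
Taking the union of these: int(A) = {97}.
cl(A) = ⋂ {C closed : A ⊆ C}. Closed sets containing A: {95, 97}, {95, 96, 97}.
Intersecting these: cl(A) = {95, 97}.
∂A = cl(A) ∖ int(A) = {95, 97} ∖ {97} = {95}.


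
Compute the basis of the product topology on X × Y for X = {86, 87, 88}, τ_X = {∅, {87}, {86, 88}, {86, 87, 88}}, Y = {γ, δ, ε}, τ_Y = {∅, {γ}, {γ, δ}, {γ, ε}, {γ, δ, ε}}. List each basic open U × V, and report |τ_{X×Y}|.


Basis B = {∅ × ∅, {87} × {γ}, {86, 88} × {γ}, {87} × {γ, δ}, {87} × {γ, ε}, {86, 87, 88} × {γ}, {87} × {γ, δ, ε}, {86, 88} × {γ, δ}, {86, 88} × {γ, ε}, {86, 88} × {γ, δ, ε}, {86, 87, 88} × {γ, δ}, {86, 87, 88} × {γ, ε}, {86, 87, 88} × {γ, δ, ε}}; |τ_{X×Y}| = 25.

Enumerate products U × V with U ∈ τ_X, V ∈ τ_Y (deduplicated):
  ∅ × ∅ = {} (∅)
  {87} × {γ} = {(87,γ)}
  {86, 88} × {γ} = {(86,γ), (88,γ)}
  {87} × {γ, δ} = {(87,γ), (87,δ)}
  {87} × {γ, ε} = {(87,γ), (87,ε)}
  {86, 87, 88} × {γ} = {(86,γ), (87,γ), (88,γ)}
  {87} × {γ, δ, ε} = {(87,γ), (87,δ), (87,ε)}
  {86, 88} × {γ, δ} = {(86,γ), (86,δ), (88,γ), (88,δ)}
  {86, 88} × {γ, ε} = {(86,γ), (86,ε), (88,γ), (88,ε)}
  {86, 88} × {γ, δ, ε} = {(86,γ), (86,δ), (86,ε), (88,γ), (88,δ), (88,ε)}
  {86, 87, 88} × {γ, δ} = {(86,γ), (86,δ), (87,γ), (87,δ), (88,γ), (88,δ)}
  {86, 87, 88} × {γ, ε} = {(86,γ), (86,ε), (87,γ), (87,ε), (88,γ), (88,ε)}
  {86, 87, 88} × {γ, δ, ε} = {(86,γ), (86,δ), (86,ε), (87,γ), (87,δ), (87,ε), (88,γ), (88,δ), (88,ε)}
These 13 distinct sets form the basis B.
Close under arbitrary unions to get τ_{X×Y}; counting gives |τ_{X×Y}| = 25.


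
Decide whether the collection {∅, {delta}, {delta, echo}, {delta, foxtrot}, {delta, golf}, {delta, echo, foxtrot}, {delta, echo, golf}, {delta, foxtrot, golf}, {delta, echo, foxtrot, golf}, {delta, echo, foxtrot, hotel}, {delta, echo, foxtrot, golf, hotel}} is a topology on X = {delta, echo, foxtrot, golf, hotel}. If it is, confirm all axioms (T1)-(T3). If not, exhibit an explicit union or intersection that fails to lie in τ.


τ IS a topology on X.

Axiom (T1): ∅ ∈ τ? Yes; X ∈ τ? Yes.
Axiom (T2/T3): check pairwise unions and intersections of members of τ.
All pairwise intersections and unions checked — each lies in τ. Therefore τ satisfies (T1), (T2), (T3): it IS a topology on X.


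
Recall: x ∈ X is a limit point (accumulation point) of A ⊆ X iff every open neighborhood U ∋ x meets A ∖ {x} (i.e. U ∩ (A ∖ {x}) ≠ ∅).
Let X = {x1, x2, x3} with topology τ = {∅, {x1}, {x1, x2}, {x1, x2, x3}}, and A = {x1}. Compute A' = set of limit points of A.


A' = {x2, x3}

For each x ∈ X, list the open sets U ∈ τ with x ∈ U, then check whether U ∩ (A ∖ {x}) ≠ ∅ for every such U.
  x = x1: open {x1} ∋ x has {x1} ∩ (A ∖ {x1}) = ∅, so x is NOT a limit point.
  x = x2: opens ∋ x are {x1, x2}, {x1, x2, x3}; each meets A ∖ {x2}, so x IS a limit point.
  x = x3: opens ∋ x are {x1, x2, x3}; each meets A ∖ {x3}, so x IS a limit point.
Collecting: A' = {x2, x3}.


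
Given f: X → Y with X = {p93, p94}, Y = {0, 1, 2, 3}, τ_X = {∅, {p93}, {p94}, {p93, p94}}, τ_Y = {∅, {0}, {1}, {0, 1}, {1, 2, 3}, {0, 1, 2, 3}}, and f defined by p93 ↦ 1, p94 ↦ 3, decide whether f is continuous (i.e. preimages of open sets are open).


f IS continuous.

Compute f^{-1}(U) for each U ∈ τ_Y:
  U = ∅: f^{-1}(U) = ∅ ∈ τ_X ✓.
  U = {0}: f^{-1}(U) = ∅ ∈ τ_X ✓.
  U = {1}: f^{-1}(U) = {p93} ∈ τ_X ✓.
  U = {0, 1}: f^{-1}(U) = {p93} ∈ τ_X ✓.
  U = {1, 2, 3}: f^{-1}(U) = {p93, p94} ∈ τ_X ✓.
  U = {0, 1, 2, 3}: f^{-1}(U) = {p93, p94} ∈ τ_X ✓.
Every preimage lies in τ_X, so f IS continuous.


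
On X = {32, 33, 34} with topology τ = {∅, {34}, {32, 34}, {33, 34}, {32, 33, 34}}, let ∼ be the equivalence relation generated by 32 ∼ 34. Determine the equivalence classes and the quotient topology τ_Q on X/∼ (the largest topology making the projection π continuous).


X/∼ = {[32=34], [33]}; |τ_Q| = 3.

Equivalence classes: [32=34], [33].
Quotient map π: X → X/∼ sends 32 ↦ [32=34], 33 ↦ [33], 34 ↦ [32=34].
For each subset V ⊆ X/∼, compute π^{-1}(V) ⊆ X and check whether π^{-1}(V) ∈ τ. V is open in τ_Q iff π^{-1}(V) ∈ τ.
  V = {}: π^{-1}(V) = ∅ ∈ τ ✓.
  V = {[32=34]}: π^{-1}(V) = {32, 34} ∈ τ ✓.
  V = {[33]}: π^{-1}(V) = {33} ∉ τ ✗.
  V = {[32=34], [33]}: π^{-1}(V) = {32, 33, 34} ∈ τ ✓.
Open sets in the quotient: τ_Q = {{}, {[32=34]}, {[32=34], [33]}} (3 elements).


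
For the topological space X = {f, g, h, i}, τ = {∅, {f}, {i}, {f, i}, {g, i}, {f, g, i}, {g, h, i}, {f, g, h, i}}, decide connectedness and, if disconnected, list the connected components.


(X, τ) is disconnected; components = [{f}, {g, h, i}].

Find clopen sets (U ∈ τ with X ∖ U ∈ τ):
  U = ∅, X ∖ U = {f, g, h, i} — both open, so U is clopen.
  U = {f}, X ∖ U = {g, h, i} — both open, so U is clopen.
  U = {g, h, i}, X ∖ U = {f} — both open, so U is clopen.
  U = {f, g, h, i}, X ∖ U = ∅ — both open, so U is clopen.
Nontrivial clopen(s) exist: e.g. {f}. So (X, τ) is disconnected.
Compute connected components by grouping points that agree on all clopens:
  component: {f}
  component: {g, h, i}


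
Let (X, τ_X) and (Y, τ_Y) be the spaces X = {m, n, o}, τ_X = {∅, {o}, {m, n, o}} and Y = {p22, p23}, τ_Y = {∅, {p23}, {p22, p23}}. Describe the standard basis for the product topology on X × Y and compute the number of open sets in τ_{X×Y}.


Basis B = {∅ × ∅, {o} × {p23}, {o} × {p22, p23}, {m, n, o} × {p23}, {m, n, o} × {p22, p23}}; |τ_{X×Y}| = 6.

Enumerate products U × V with U ∈ τ_X, V ∈ τ_Y (deduplicated):
  ∅ × ∅ = {} (∅)
  {o} × {p23} = {(o,p23)}
  {o} × {p22, p23} = {(o,p22), (o,p23)}
  {m, n, o} × {p23} = {(m,p23), (n,p23), (o,p23)}
  {m, n, o} × {p22, p23} = {(m,p22), (m,p23), (n,p22), (n,p23), (o,p22), (o,p23)}
These 5 distinct sets form the basis B.
Close under arbitrary unions to get τ_{X×Y}; counting gives |τ_{X×Y}| = 6.


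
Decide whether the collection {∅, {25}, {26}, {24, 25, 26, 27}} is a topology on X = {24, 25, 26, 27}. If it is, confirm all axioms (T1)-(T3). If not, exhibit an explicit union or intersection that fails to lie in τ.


τ is NOT a topology on X.

Axiom (T1): ∅ ∈ τ? Yes; X ∈ τ? Yes.
Axiom (T2/T3): check pairwise unions and intersections of members of τ.
Counterexample for (T2): {25} ∪ {26} = {25, 26} ∉ τ. Therefore τ is NOT a topology.


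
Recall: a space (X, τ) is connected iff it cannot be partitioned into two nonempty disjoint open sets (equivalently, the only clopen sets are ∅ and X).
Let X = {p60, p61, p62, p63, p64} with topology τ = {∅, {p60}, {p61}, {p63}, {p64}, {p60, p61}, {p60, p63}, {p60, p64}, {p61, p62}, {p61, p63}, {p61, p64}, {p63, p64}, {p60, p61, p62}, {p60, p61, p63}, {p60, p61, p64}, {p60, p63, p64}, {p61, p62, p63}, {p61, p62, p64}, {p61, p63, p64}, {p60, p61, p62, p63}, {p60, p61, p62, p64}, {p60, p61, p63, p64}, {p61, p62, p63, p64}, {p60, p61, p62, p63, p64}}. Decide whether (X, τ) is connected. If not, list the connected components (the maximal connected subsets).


(X, τ) is disconnected; components = [{p60}, {p63}, {p64}, {p61, p62}].

Find clopen sets (U ∈ τ with X ∖ U ∈ τ):
  U = ∅, X ∖ U = {p60, p61, p62, p63, p64} — both open, so U is clopen.
  U = {p60}, X ∖ U = {p61, p62, p63, p64} — both open, so U is clopen.
  U = {p63}, X ∖ U = {p60, p61, p62, p64} — both open, so U is clopen.
  U = {p64}, X ∖ U = {p60, p61, p62, p63} — both open, so U is clopen.
  U = {p60, p63}, X ∖ U = {p61, p62, p64} — both open, so U is clopen.
  U = {p60, p64}, X ∖ U = {p61, p62, p63} — both open, so U is clopen.
  U = {p61, p62}, X ∖ U = {p60, p63, p64} — both open, so U is clopen.
  U = {p63, p64}, X ∖ U = {p60, p61, p62} — both open, so U is clopen.
  U = {p60, p61, p62}, X ∖ U = {p63, p64} — both open, so U is clopen.
  U = {p60, p63, p64}, X ∖ U = {p61, p62} — both open, so U is clopen.
  U = {p61, p62, p63}, X ∖ U = {p60, p64} — both open, so U is clopen.
  U = {p61, p62, p64}, X ∖ U = {p60, p63} — both open, so U is clopen.
  U = {p60, p61, p62, p63}, X ∖ U = {p64} — both open, so U is clopen.
  U = {p60, p61, p62, p64}, X ∖ U = {p63} — both open, so U is clopen.
  U = {p61, p62, p63, p64}, X ∖ U = {p60} — both open, so U is clopen.
  U = {p60, p61, p62, p63, p64}, X ∖ U = ∅ — both open, so U is clopen.
Nontrivial clopen(s) exist: e.g. {p60, p61, p62, p63}. So (X, τ) is disconnected.
Compute connected components by grouping points that agree on all clopens:
  component: {p60}
  component: {p63}
  component: {p64}
  component: {p61, p62}


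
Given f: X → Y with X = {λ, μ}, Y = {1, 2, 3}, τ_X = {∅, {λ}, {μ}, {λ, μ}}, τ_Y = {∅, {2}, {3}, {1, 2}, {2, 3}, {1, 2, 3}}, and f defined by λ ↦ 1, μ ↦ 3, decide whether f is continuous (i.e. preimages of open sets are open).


f IS continuous.

Compute f^{-1}(U) for each U ∈ τ_Y:
  U = ∅: f^{-1}(U) = ∅ ∈ τ_X ✓.
  U = {2}: f^{-1}(U) = ∅ ∈ τ_X ✓.
  U = {3}: f^{-1}(U) = {μ} ∈ τ_X ✓.
  U = {1, 2}: f^{-1}(U) = {λ} ∈ τ_X ✓.
  U = {2, 3}: f^{-1}(U) = {μ} ∈ τ_X ✓.
  U = {1, 2, 3}: f^{-1}(U) = {λ, μ} ∈ τ_X ✓.
Every preimage lies in τ_X, so f IS continuous.


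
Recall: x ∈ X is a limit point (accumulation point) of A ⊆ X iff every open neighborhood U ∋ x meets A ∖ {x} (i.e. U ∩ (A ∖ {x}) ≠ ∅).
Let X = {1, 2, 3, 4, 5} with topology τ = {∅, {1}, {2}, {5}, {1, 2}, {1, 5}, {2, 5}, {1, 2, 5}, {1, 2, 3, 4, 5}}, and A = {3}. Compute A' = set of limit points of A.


A' = {4}

For each x ∈ X, list the open sets U ∈ τ with x ∈ U, then check whether U ∩ (A ∖ {x}) ≠ ∅ for every such U.
  x = 1: open {1} ∋ x has {1} ∩ (A ∖ {1}) = ∅, so x is NOT a limit point.
  x = 2: open {2} ∋ x has {2} ∩ (A ∖ {2}) = ∅, so x is NOT a limit point.
  x = 3: open {1, 2, 3, 4, 5} ∋ x has {1, 2, 3, 4, 5} ∩ (A ∖ {3}) = ∅, so x is NOT a limit point.
  x = 4: opens ∋ x are {1, 2, 3, 4, 5}; each meets A ∖ {4}, so x IS a limit point.
  x = 5: open {5} ∋ x has {5} ∩ (A ∖ {5}) = ∅, so x is NOT a limit point.
Collecting: A' = {4}.


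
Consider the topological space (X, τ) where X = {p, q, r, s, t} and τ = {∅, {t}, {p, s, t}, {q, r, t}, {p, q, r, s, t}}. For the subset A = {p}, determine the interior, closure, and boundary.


int(A) = ∅, cl(A) = {p, s}, ∂A = {p, s}.

Closed sets in (X, τ) are complements of opens:
  closed(X, τ) = {∅, {p, s}, {q, r}, {p, q, r, s}, {p, q, r, s, t}}.
int(A) = ⋃ {U ∈ τ : U ⊆ A}. Opens contained in A: ∅.
Taking the union of these: int(A) = ∅.
cl(A) = ⋂ {C closed : A ⊆ C}. Closed sets containing A: {p, s}, {p, q, r, s}, {p, q, r, s, t}.
Intersecting these: cl(A) = {p, s}.
∂A = cl(A) ∖ int(A) = {p, s} ∖ ∅ = {p, s}.


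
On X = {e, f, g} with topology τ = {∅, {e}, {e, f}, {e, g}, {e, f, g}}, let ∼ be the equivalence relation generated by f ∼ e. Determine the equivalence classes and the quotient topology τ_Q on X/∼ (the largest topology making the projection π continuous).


X/∼ = {[e=f], [g]}; |τ_Q| = 3.

Equivalence classes: [e=f], [g].
Quotient map π: X → X/∼ sends e ↦ [e=f], f ↦ [e=f], g ↦ [g].
For each subset V ⊆ X/∼, compute π^{-1}(V) ⊆ X and check whether π^{-1}(V) ∈ τ. V is open in τ_Q iff π^{-1}(V) ∈ τ.
  V = {}: π^{-1}(V) = ∅ ∈ τ ✓.
  V = {[e=f]}: π^{-1}(V) = {e, f} ∈ τ ✓.
  V = {[g]}: π^{-1}(V) = {g} ∉ τ ✗.
  V = {[e=f], [g]}: π^{-1}(V) = {e, f, g} ∈ τ ✓.
Open sets in the quotient: τ_Q = {{}, {[e=f]}, {[e=f], [g]}} (3 elements).


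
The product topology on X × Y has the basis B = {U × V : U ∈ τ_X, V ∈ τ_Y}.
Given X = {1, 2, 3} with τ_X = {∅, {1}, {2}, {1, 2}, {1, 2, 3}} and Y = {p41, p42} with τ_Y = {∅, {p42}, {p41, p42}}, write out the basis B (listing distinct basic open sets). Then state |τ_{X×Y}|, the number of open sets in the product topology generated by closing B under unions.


Basis B = {∅ × ∅, {1} × {p42}, {2} × {p42}, {1} × {p41, p42}, {1, 2} × {p42}, {2} × {p41, p42}, {1, 2, 3} × {p42}, {1, 2} × {p41, p42}, {1, 2, 3} × {p41, p42}}; |τ_{X×Y}| = 14.

Enumerate products U × V with U ∈ τ_X, V ∈ τ_Y (deduplicated):
  ∅ × ∅ = {} (∅)
  {1} × {p42} = {(1,p42)}
  {2} × {p42} = {(2,p42)}
  {1} × {p41, p42} = {(1,p41), (1,p42)}
  {1, 2} × {p42} = {(1,p42), (2,p42)}
  {2} × {p41, p42} = {(2,p41), (2,p42)}
  {1, 2, 3} × {p42} = {(1,p42), (2,p42), (3,p42)}
  {1, 2} × {p41, p42} = {(1,p41), (1,p42), (2,p41), (2,p42)}
  {1, 2, 3} × {p41, p42} = {(1,p41), (1,p42), (2,p41), (2,p42), (3,p41), (3,p42)}
These 9 distinct sets form the basis B.
Close under arbitrary unions to get τ_{X×Y}; counting gives |τ_{X×Y}| = 14.


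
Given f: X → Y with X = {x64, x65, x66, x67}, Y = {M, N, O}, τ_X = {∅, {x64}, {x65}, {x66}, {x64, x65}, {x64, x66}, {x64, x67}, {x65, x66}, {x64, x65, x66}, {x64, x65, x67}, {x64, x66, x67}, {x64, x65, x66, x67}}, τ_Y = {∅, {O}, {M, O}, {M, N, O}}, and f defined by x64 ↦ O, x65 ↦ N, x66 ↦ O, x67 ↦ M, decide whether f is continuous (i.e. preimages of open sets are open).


f IS continuous.

Compute f^{-1}(U) for each U ∈ τ_Y:
  U = ∅: f^{-1}(U) = ∅ ∈ τ_X ✓.
  U = {O}: f^{-1}(U) = {x64, x66} ∈ τ_X ✓.
  U = {M, O}: f^{-1}(U) = {x64, x66, x67} ∈ τ_X ✓.
  U = {M, N, O}: f^{-1}(U) = {x64, x65, x66, x67} ∈ τ_X ✓.
Every preimage lies in τ_X, so f IS continuous.


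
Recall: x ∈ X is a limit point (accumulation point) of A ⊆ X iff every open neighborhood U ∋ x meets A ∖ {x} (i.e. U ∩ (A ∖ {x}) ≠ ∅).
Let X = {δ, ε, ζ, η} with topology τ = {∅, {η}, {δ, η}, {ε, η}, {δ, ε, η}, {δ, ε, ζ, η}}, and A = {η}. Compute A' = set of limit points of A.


A' = {δ, ε, ζ}

For each x ∈ X, list the open sets U ∈ τ with x ∈ U, then check whether U ∩ (A ∖ {x}) ≠ ∅ for every such U.
  x = δ: opens ∋ x are {δ, η}, {δ, ε, η}, {δ, ε, ζ, η}; each meets A ∖ {δ}, so x IS a limit point.
  x = ε: opens ∋ x are {ε, η}, {δ, ε, η}, {δ, ε, ζ, η}; each meets A ∖ {ε}, so x IS a limit point.
  x = ζ: opens ∋ x are {δ, ε, ζ, η}; each meets A ∖ {ζ}, so x IS a limit point.
  x = η: open {η} ∋ x has {η} ∩ (A ∖ {η}) = ∅, so x is NOT a limit point.
Collecting: A' = {δ, ε, ζ}.


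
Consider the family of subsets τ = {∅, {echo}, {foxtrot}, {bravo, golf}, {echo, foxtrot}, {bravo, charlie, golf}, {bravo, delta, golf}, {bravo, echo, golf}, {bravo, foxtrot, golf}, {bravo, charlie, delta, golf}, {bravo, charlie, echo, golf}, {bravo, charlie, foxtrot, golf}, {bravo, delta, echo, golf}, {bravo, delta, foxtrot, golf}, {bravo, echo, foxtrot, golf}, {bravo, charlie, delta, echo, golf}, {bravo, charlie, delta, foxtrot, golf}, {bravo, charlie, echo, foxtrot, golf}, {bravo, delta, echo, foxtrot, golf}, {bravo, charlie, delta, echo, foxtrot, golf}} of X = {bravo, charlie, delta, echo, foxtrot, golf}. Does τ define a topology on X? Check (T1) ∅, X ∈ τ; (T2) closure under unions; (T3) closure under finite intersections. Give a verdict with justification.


τ IS a topology on X.

Axiom (T1): ∅ ∈ τ? Yes; X ∈ τ? Yes.
Axiom (T2/T3): check pairwise unions and intersections of members of τ.
All pairwise intersections and unions checked — each lies in τ. Therefore τ satisfies (T1), (T2), (T3): it IS a topology on X.


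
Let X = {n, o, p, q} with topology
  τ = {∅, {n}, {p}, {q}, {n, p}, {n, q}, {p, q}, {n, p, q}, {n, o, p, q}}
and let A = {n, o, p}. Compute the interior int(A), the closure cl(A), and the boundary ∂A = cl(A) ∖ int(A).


int(A) = {n, p}, cl(A) = {n, o, p}, ∂A = {o}.

Closed sets in (X, τ) are complements of opens:
  closed(X, τ) = {∅, {o}, {n, o}, {o, p}, {o, q}, {n, o, p}, {n, o, q}, {o, p, q}, {n, o, p, q}}.
int(A) = ⋃ {U ∈ τ : U ⊆ A}. Opens contained in A: ∅, {n}, {p}, {n, p}.
Taking the union of these: int(A) = {n, p}.
cl(A) = ⋂ {C closed : A ⊆ C}. Closed sets containing A: {n, o, p}, {n, o, p, q}.
Intersecting these: cl(A) = {n, o, p}.
∂A = cl(A) ∖ int(A) = {n, o, p} ∖ {n, p} = {o}.


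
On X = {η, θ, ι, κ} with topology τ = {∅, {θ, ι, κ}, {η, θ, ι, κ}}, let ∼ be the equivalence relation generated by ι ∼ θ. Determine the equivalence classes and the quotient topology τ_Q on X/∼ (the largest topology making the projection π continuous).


X/∼ = {[η], [θ=ι], [κ]}; |τ_Q| = 3.

Equivalence classes: [η], [θ=ι], [κ].
Quotient map π: X → X/∼ sends η ↦ [η], θ ↦ [θ=ι], ι ↦ [θ=ι], κ ↦ [κ].
For each subset V ⊆ X/∼, compute π^{-1}(V) ⊆ X and check whether π^{-1}(V) ∈ τ. V is open in τ_Q iff π^{-1}(V) ∈ τ.
  V = {}: π^{-1}(V) = ∅ ∈ τ ✓.
  V = {[η]}: π^{-1}(V) = {η} ∉ τ ✗.
  V = {[θ=ι]}: π^{-1}(V) = {θ, ι} ∉ τ ✗.
  V = {[η], [θ=ι]}: π^{-1}(V) = {η, θ, ι} ∉ τ ✗.
  V = {[κ]}: π^{-1}(V) = {κ} ∉ τ ✗.
  V = {[η], [κ]}: π^{-1}(V) = {η, κ} ∉ τ ✗.
  V = {[θ=ι], [κ]}: π^{-1}(V) = {θ, ι, κ} ∈ τ ✓.
  V = {[η], [θ=ι], [κ]}: π^{-1}(V) = {η, θ, ι, κ} ∈ τ ✓.
Open sets in the quotient: τ_Q = {{}, {[θ=ι], [κ]}, {[η], [θ=ι], [κ]}} (3 elements).


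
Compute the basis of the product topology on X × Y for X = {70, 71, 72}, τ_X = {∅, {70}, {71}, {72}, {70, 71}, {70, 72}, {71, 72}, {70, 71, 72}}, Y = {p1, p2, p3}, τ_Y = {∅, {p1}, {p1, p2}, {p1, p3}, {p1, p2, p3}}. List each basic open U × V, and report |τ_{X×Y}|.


Basis B = {∅ × ∅, {70} × {p1}, {71} × {p1}, {72} × {p1}, {70} × {p1, p2}, {70} × {p1, p3}, {70, 71} × {p1}, {70, 72} × {p1}, {71} × {p1, p2}, {71} × {p1, p3}, {71, 72} × {p1}, {72} × {p1, p2}, {72} × {p1, p3}, {70} × {p1, p2, p3}, {70, 71, 72} × {p1}, {71} × {p1, p2, p3}, {72} × {p1, p2, p3}, {70, 71} × {p1, p2}, {70, 72} × {p1, p2}, {70, 71} × {p1, p3}, {70, 72} × {p1, p3}, {71, 72} × {p1, p2}, {71, 72} × {p1, p3}, {70, 71} × {p1, p2, p3}, {70, 72} × {p1, p2, p3}, {70, 71, 72} × {p1, p2}, {70, 71, 72} × {p1, p3}, {71, 72} × {p1, p2, p3}, {70, 71, 72} × {p1, p2, p3}}; |τ_{X×Y}| = 125.

Enumerate products U × V with U ∈ τ_X, V ∈ τ_Y (deduplicated):
  ∅ × ∅ = {} (∅)
  {70} × {p1} = {(70,p1)}
  {71} × {p1} = {(71,p1)}
  {72} × {p1} = {(72,p1)}
  {70} × {p1, p2} = {(70,p1), (70,p2)}
  {70} × {p1, p3} = {(70,p1), (70,p3)}
  {70, 71} × {p1} = {(70,p1), (71,p1)}
  {70, 72} × {p1} = {(70,p1), (72,p1)}
  {71} × {p1, p2} = {(71,p1), (71,p2)}
  {71} × {p1, p3} = {(71,p1), (71,p3)}
  {71, 72} × {p1} = {(71,p1), (72,p1)}
  {72} × {p1, p2} = {(72,p1), (72,p2)}
  {72} × {p1, p3} = {(72,p1), (72,p3)}
  {70} × {p1, p2, p3} = {(70,p1), (70,p2), (70,p3)}
  {70, 71, 72} × {p1} = {(70,p1), (71,p1), (72,p1)}
  {71} × {p1, p2, p3} = {(71,p1), (71,p2), (71,p3)}
  {72} × {p1, p2, p3} = {(72,p1), (72,p2), (72,p3)}
  {70, 71} × {p1, p2} = {(70,p1), (70,p2), (71,p1), (71,p2)}
  {70, 72} × {p1, p2} = {(70,p1), (70,p2), (72,p1), (72,p2)}
  {70, 71} × {p1, p3} = {(70,p1), (70,p3), (71,p1), (71,p3)}
  {70, 72} × {p1, p3} = {(70,p1), (70,p3), (72,p1), (72,p3)}
  {71, 72} × {p1, p2} = {(71,p1), (71,p2), (72,p1), (72,p2)}
  {71, 72} × {p1, p3} = {(71,p1), (71,p3), (72,p1), (72,p3)}
  {70, 71} × {p1, p2, p3} = {(70,p1), (70,p2), (70,p3), (71,p1), (71,p2), (71,p3)}
  {70, 72} × {p1, p2, p3} = {(70,p1), (70,p2), (70,p3), (72,p1), (72,p2), (72,p3)}
  {70, 71, 72} × {p1, p2} = {(70,p1), (70,p2), (71,p1), (71,p2), (72,p1), (72,p2)}
  {70, 71, 72} × {p1, p3} = {(70,p1), (70,p3), (71,p1), (71,p3), (72,p1), (72,p3)}
  {71, 72} × {p1, p2, p3} = {(71,p1), (71,p2), (71,p3), (72,p1), (72,p2), (72,p3)}
  {70, 71, 72} × {p1, p2, p3} = {(70,p1), (70,p2), (70,p3), (71,p1), (71,p2), (71,p3), (72,p1), (72,p2), (72,p3)}
These 29 distinct sets form the basis B.
Close under arbitrary unions to get τ_{X×Y}; counting gives |τ_{X×Y}| = 125.


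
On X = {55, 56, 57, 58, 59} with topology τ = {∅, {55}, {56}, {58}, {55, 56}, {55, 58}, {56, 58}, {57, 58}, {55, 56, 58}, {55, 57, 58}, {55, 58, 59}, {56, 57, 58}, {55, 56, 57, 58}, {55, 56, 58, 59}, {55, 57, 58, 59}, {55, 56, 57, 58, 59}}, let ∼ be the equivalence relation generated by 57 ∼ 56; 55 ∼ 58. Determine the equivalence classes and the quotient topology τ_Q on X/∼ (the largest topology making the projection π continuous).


X/∼ = {[55=58], [56=57], [59]}; |τ_Q| = 5.

Equivalence classes: [55=58], [56=57], [59].
Quotient map π: X → X/∼ sends 55 ↦ [55=58], 56 ↦ [56=57], 57 ↦ [56=57], 58 ↦ [55=58], 59 ↦ [59].
For each subset V ⊆ X/∼, compute π^{-1}(V) ⊆ X and check whether π^{-1}(V) ∈ τ. V is open in τ_Q iff π^{-1}(V) ∈ τ.
  V = {}: π^{-1}(V) = ∅ ∈ τ ✓.
  V = {[55=58]}: π^{-1}(V) = {55, 58} ∈ τ ✓.
  V = {[56=57]}: π^{-1}(V) = {56, 57} ∉ τ ✗.
  V = {[55=58], [56=57]}: π^{-1}(V) = {55, 56, 57, 58} ∈ τ ✓.
  V = {[59]}: π^{-1}(V) = {59} ∉ τ ✗.
  V = {[55=58], [59]}: π^{-1}(V) = {55, 58, 59} ∈ τ ✓.
  V = {[56=57], [59]}: π^{-1}(V) = {56, 57, 59} ∉ τ ✗.
  V = {[55=58], [56=57], [59]}: π^{-1}(V) = {55, 56, 57, 58, 59} ∈ τ ✓.
Open sets in the quotient: τ_Q = {{}, {[55=58]}, {[55=58], [56=57]}, {[55=58], [59]}, {[55=58], [56=57], [59]}} (5 elements).


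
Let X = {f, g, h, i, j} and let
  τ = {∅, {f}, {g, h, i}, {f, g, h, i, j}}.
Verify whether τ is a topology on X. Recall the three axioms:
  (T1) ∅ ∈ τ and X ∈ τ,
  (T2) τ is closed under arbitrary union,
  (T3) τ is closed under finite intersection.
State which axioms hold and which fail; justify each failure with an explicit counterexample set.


τ is NOT a topology on X.

Axiom (T1): ∅ ∈ τ? Yes; X ∈ τ? Yes.
Axiom (T2/T3): check pairwise unions and intersections of members of τ.
Counterexample for (T2): {f} ∪ {g, h, i} = {f, g, h, i} ∉ τ. Therefore τ is NOT a topology.


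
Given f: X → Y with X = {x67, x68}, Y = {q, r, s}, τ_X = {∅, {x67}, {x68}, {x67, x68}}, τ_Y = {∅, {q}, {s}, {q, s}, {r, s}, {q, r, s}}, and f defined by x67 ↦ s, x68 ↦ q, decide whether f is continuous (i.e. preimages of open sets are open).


f IS continuous.

Compute f^{-1}(U) for each U ∈ τ_Y:
  U = ∅: f^{-1}(U) = ∅ ∈ τ_X ✓.
  U = {q}: f^{-1}(U) = {x68} ∈ τ_X ✓.
  U = {s}: f^{-1}(U) = {x67} ∈ τ_X ✓.
  U = {q, s}: f^{-1}(U) = {x67, x68} ∈ τ_X ✓.
  U = {r, s}: f^{-1}(U) = {x67} ∈ τ_X ✓.
  U = {q, r, s}: f^{-1}(U) = {x67, x68} ∈ τ_X ✓.
Every preimage lies in τ_X, so f IS continuous.


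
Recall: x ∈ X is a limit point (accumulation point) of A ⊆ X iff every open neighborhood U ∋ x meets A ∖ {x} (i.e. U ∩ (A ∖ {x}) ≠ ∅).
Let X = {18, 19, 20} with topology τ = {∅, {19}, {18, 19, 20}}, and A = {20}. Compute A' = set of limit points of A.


A' = {18}

For each x ∈ X, list the open sets U ∈ τ with x ∈ U, then check whether U ∩ (A ∖ {x}) ≠ ∅ for every such U.
  x = 18: opens ∋ x are {18, 19, 20}; each meets A ∖ {18}, so x IS a limit point.
  x = 19: open {19} ∋ x has {19} ∩ (A ∖ {19}) = ∅, so x is NOT a limit point.
  x = 20: open {18, 19, 20} ∋ x has {18, 19, 20} ∩ (A ∖ {20}) = ∅, so x is NOT a limit point.
Collecting: A' = {18}.


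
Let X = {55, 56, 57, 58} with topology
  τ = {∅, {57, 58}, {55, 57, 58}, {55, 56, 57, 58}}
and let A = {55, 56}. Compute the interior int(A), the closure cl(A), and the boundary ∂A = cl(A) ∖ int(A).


int(A) = ∅, cl(A) = {55, 56}, ∂A = {55, 56}.

Closed sets in (X, τ) are complements of opens:
  closed(X, τ) = {∅, {56}, {55, 56}, {55, 56, 57, 58}}.
int(A) = ⋃ {U ∈ τ : U ⊆ A}. Opens contained in A: ∅.
Taking the union of these: int(A) = ∅.
cl(A) = ⋂ {C closed : A ⊆ C}. Closed sets containing A: {55, 56}, {55, 56, 57, 58}.
Intersecting these: cl(A) = {55, 56}.
∂A = cl(A) ∖ int(A) = {55, 56} ∖ ∅ = {55, 56}.


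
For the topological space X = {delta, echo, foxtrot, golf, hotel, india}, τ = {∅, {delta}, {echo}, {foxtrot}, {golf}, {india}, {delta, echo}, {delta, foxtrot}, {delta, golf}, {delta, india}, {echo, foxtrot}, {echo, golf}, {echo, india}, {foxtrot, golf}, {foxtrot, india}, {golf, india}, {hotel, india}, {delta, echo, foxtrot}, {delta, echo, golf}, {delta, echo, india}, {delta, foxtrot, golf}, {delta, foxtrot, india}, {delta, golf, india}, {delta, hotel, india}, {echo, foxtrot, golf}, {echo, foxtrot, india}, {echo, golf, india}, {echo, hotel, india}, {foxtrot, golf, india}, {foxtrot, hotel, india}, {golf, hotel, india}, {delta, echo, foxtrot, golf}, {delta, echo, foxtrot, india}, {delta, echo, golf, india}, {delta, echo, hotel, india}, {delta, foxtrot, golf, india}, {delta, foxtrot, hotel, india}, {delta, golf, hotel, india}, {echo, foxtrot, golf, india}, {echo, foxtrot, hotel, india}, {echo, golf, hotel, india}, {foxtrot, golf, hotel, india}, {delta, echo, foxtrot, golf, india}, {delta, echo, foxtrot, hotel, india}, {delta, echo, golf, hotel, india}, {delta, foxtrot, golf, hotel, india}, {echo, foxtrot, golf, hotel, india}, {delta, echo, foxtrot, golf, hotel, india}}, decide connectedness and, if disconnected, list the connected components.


(X, τ) is disconnected; components = [{delta}, {echo}, {foxtrot}, {golf}, {hotel, india}].

Find clopen sets (U ∈ τ with X ∖ U ∈ τ):
  U = ∅, X ∖ U = {delta, echo, foxtrot, golf, hotel, india} — both open, so U is clopen.
  U = {delta}, X ∖ U = {echo, foxtrot, golf, hotel, india} — both open, so U is clopen.
  U = {echo}, X ∖ U = {delta, foxtrot, golf, hotel, india} — both open, so U is clopen.
  U = {foxtrot}, X ∖ U = {delta, echo, golf, hotel, india} — both open, so U is clopen.
  U = {golf}, X ∖ U = {delta, echo, foxtrot, hotel, india} — both open, so U is clopen.
  U = {delta, echo}, X ∖ U = {foxtrot, golf, hotel, india} — both open, so U is clopen.
  U = {delta, foxtrot}, X ∖ U = {echo, golf, hotel, india} — both open, so U is clopen.
  U = {delta, golf}, X ∖ U = {echo, foxtrot, hotel, india} — both open, so U is clopen.
  U = {echo, foxtrot}, X ∖ U = {delta, golf, hotel, india} — both open, so U is clopen.
  U = {echo, golf}, X ∖ U = {delta, foxtrot, hotel, india} — both open, so U is clopen.
  U = {foxtrot, golf}, X ∖ U = {delta, echo, hotel, india} — both open, so U is clopen.
  U = {hotel, india}, X ∖ U = {delta, echo, foxtrot, golf} — both open, so U is clopen.
  U = {delta, echo, foxtrot}, X ∖ U = {golf, hotel, india} — both open, so U is clopen.
  U = {delta, echo, golf}, X ∖ U = {foxtrot, hotel, india} — both open, so U is clopen.
  U = {delta, foxtrot, golf}, X ∖ U = {echo, hotel, india} — both open, so U is clopen.
  U = {delta, hotel, india}, X ∖ U = {echo, foxtrot, golf} — both open, so U is clopen.
  U = {echo, foxtrot, golf}, X ∖ U = {delta, hotel, india} — both open, so U is clopen.
  U = {echo, hotel, india}, X ∖ U = {delta, foxtrot, golf} — both open, so U is clopen.
  U = {foxtrot, hotel, india}, X ∖ U = {delta, echo, golf} — both open, so U is clopen.
  U = {golf, hotel, india}, X ∖ U = {delta, echo, foxtrot} — both open, so U is clopen.
  U = {delta, echo, foxtrot, golf}, X ∖ U = {hotel, india} — both open, so U is clopen.
  U = {delta, echo, hotel, india}, X ∖ U = {foxtrot, golf} — both open, so U is clopen.
  U = {delta, foxtrot, hotel, india}, X ∖ U = {echo, golf} — both open, so U is clopen.
  U = {delta, golf, hotel, india}, X ∖ U = {echo, foxtrot} — both open, so U is clopen.
  U = {echo, foxtrot, hotel, india}, X ∖ U = {delta, golf} — both open, so U is clopen.
  U = {echo, golf, hotel, india}, X ∖ U = {delta, foxtrot} — both open, so U is clopen.
  U = {foxtrot, golf, hotel, india}, X ∖ U = {delta, echo} — both open, so U is clopen.
  U = {delta, echo, foxtrot, hotel, india}, X ∖ U = {golf} — both open, so U is clopen.
  U = {delta, echo, golf, hotel, india}, X ∖ U = {foxtrot} — both open, so U is clopen.
  U = {delta, foxtrot, golf, hotel, india}, X ∖ U = {echo} — both open, so U is clopen.
  U = {echo, foxtrot, golf, hotel, india}, X ∖ U = {delta} — both open, so U is clopen.
  U = {delta, echo, foxtrot, golf, hotel, india}, X ∖ U = ∅ — both open, so U is clopen.
Nontrivial clopen(s) exist: e.g. {hotel, india}. So (X, τ) is disconnected.
Compute connected components by grouping points that agree on all clopens:
  component: {delta}
  component: {echo}
  component: {foxtrot}
  component: {golf}
  component: {hotel, india}


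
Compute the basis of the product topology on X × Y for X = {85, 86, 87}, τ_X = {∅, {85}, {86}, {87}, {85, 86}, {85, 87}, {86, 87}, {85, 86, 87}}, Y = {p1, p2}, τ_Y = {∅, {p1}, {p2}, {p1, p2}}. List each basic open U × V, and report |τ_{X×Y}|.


Basis B = {∅ × ∅, {85} × {p1}, {85} × {p2}, {86} × {p1}, {86} × {p2}, {87} × {p1}, {87} × {p2}, {85} × {p1, p2}, {85, 86} × {p1}, {85, 87} × {p1}, {85, 86} × {p2}, {85, 87} × {p2}, {86} × {p1, p2}, {86, 87} × {p1}, {86, 87} × {p2}, {87} × {p1, p2}, {85, 86, 87} × {p1}, {85, 86, 87} × {p2}, {85, 86} × {p1, p2}, {85, 87} × {p1, p2}, {86, 87} × {p1, p2}, {85, 86, 87} × {p1, p2}}; |τ_{X×Y}| = 64.

Enumerate products U × V with U ∈ τ_X, V ∈ τ_Y (deduplicated):
  ∅ × ∅ = {} (∅)
  {85} × {p1} = {(85,p1)}
  {85} × {p2} = {(85,p2)}
  {86} × {p1} = {(86,p1)}
  {86} × {p2} = {(86,p2)}
  {87} × {p1} = {(87,p1)}
  {87} × {p2} = {(87,p2)}
  {85} × {p1, p2} = {(85,p1), (85,p2)}
  {85, 86} × {p1} = {(85,p1), (86,p1)}
  {85, 87} × {p1} = {(85,p1), (87,p1)}
  {85, 86} × {p2} = {(85,p2), (86,p2)}
  {85, 87} × {p2} = {(85,p2), (87,p2)}
  {86} × {p1, p2} = {(86,p1), (86,p2)}
  {86, 87} × {p1} = {(86,p1), (87,p1)}
  {86, 87} × {p2} = {(86,p2), (87,p2)}
  {87} × {p1, p2} = {(87,p1), (87,p2)}
  {85, 86, 87} × {p1} = {(85,p1), (86,p1), (87,p1)}
  {85, 86, 87} × {p2} = {(85,p2), (86,p2), (87,p2)}
  {85, 86} × {p1, p2} = {(85,p1), (85,p2), (86,p1), (86,p2)}
  {85, 87} × {p1, p2} = {(85,p1), (85,p2), (87,p1), (87,p2)}
  {86, 87} × {p1, p2} = {(86,p1), (86,p2), (87,p1), (87,p2)}
  {85, 86, 87} × {p1, p2} = {(85,p1), (85,p2), (86,p1), (86,p2), (87,p1), (87,p2)}
These 22 distinct sets form the basis B.
Close under arbitrary unions to get τ_{X×Y}; counting gives |τ_{X×Y}| = 64.


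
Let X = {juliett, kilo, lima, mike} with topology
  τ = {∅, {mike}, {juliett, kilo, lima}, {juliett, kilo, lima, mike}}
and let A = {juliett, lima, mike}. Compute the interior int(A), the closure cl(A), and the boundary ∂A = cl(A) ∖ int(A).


int(A) = {mike}, cl(A) = {juliett, kilo, lima, mike}, ∂A = {juliett, kilo, lima}.

Closed sets in (X, τ) are complements of opens:
  closed(X, τ) = {∅, {mike}, {juliett, kilo, lima}, {juliett, kilo, lima, mike}}.
int(A) = ⋃ {U ∈ τ : U ⊆ A}. Opens contained in A: ∅, {mike}.
Taking the union of these: int(A) = {mike}.
cl(A) = ⋂ {C closed : A ⊆ C}. Closed sets containing A: {juliett, kilo, lima, mike}.
Intersecting these: cl(A) = {juliett, kilo, lima, mike}.
∂A = cl(A) ∖ int(A) = {juliett, kilo, lima, mike} ∖ {mike} = {juliett, kilo, lima}.


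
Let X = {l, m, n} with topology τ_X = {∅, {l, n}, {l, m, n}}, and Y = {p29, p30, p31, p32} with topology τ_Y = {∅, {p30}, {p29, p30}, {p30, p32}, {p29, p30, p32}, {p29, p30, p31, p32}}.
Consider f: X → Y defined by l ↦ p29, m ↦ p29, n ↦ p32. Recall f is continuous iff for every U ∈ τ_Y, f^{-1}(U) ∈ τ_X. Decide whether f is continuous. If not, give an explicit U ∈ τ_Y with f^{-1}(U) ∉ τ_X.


f is NOT continuous.

Compute f^{-1}(U) for each U ∈ τ_Y:
  U = ∅: f^{-1}(U) = ∅ ∈ τ_X ✓.
  U = {p30}: f^{-1}(U) = ∅ ∈ τ_X ✓.
  U = {p29, p30}: f^{-1}(U) = {l, m} ∉ τ_X ✗.
  U = {p30, p32}: f^{-1}(U) = {n} ∉ τ_X ✗.
  U = {p29, p30, p32}: f^{-1}(U) = {l, m, n} ∈ τ_X ✓.
  U = {p29, p30, p31, p32}: f^{-1}(U) = {l, m, n} ∈ τ_X ✓.
Found U = {p29, p30} with f^{-1}(U) = {l, m} not in τ_X. Therefore f is NOT continuous.


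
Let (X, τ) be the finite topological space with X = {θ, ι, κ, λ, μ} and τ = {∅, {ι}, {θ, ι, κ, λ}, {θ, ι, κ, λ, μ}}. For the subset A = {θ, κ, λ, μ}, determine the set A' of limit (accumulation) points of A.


A' = {θ, κ, λ, μ}

For each x ∈ X, list the open sets U ∈ τ with x ∈ U, then check whether U ∩ (A ∖ {x}) ≠ ∅ for every such U.
  x = θ: opens ∋ x are {θ, ι, κ, λ}, {θ, ι, κ, λ, μ}; each meets A ∖ {θ}, so x IS a limit point.
  x = ι: open {ι} ∋ x has {ι} ∩ (A ∖ {ι}) = ∅, so x is NOT a limit point.
  x = κ: opens ∋ x are {θ, ι, κ, λ}, {θ, ι, κ, λ, μ}; each meets A ∖ {κ}, so x IS a limit point.
  x = λ: opens ∋ x are {θ, ι, κ, λ}, {θ, ι, κ, λ, μ}; each meets A ∖ {λ}, so x IS a limit point.
  x = μ: opens ∋ x are {θ, ι, κ, λ, μ}; each meets A ∖ {μ}, so x IS a limit point.
Collecting: A' = {θ, κ, λ, μ}.


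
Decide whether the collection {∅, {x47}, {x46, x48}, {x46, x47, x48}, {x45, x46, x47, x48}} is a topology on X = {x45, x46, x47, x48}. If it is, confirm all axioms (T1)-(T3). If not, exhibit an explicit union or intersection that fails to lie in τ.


τ IS a topology on X.

Axiom (T1): ∅ ∈ τ? Yes; X ∈ τ? Yes.
Axiom (T2/T3): check pairwise unions and intersections of members of τ.
All pairwise intersections and unions checked — each lies in τ. Therefore τ satisfies (T1), (T2), (T3): it IS a topology on X.


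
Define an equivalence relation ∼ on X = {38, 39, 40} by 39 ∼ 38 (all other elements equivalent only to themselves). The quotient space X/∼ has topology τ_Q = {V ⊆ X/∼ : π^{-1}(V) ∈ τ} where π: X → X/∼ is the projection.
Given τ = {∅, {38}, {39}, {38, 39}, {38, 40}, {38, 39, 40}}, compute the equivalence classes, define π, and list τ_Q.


X/∼ = {[38=39], [40]}; |τ_Q| = 3.

Equivalence classes: [38=39], [40].
Quotient map π: X → X/∼ sends 38 ↦ [38=39], 39 ↦ [38=39], 40 ↦ [40].
For each subset V ⊆ X/∼, compute π^{-1}(V) ⊆ X and check whether π^{-1}(V) ∈ τ. V is open in τ_Q iff π^{-1}(V) ∈ τ.
  V = {}: π^{-1}(V) = ∅ ∈ τ ✓.
  V = {[38=39]}: π^{-1}(V) = {38, 39} ∈ τ ✓.
  V = {[40]}: π^{-1}(V) = {40} ∉ τ ✗.
  V = {[38=39], [40]}: π^{-1}(V) = {38, 39, 40} ∈ τ ✓.
Open sets in the quotient: τ_Q = {{}, {[38=39]}, {[38=39], [40]}} (3 elements).


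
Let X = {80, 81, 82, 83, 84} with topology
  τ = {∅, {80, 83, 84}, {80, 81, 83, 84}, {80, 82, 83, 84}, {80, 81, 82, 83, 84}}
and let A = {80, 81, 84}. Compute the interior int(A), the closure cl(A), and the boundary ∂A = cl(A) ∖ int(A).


int(A) = ∅, cl(A) = {80, 81, 82, 83, 84}, ∂A = {80, 81, 82, 83, 84}.

Closed sets in (X, τ) are complements of opens:
  closed(X, τ) = {∅, {81}, {82}, {81, 82}, {80, 81, 82, 83, 84}}.
int(A) = ⋃ {U ∈ τ : U ⊆ A}. Opens contained in A: ∅.
Taking the union of these: int(A) = ∅.
cl(A) = ⋂ {C closed : A ⊆ C}. Closed sets containing A: {80, 81, 82, 83, 84}.
Intersecting these: cl(A) = {80, 81, 82, 83, 84}.
∂A = cl(A) ∖ int(A) = {80, 81, 82, 83, 84} ∖ ∅ = {80, 81, 82, 83, 84}.


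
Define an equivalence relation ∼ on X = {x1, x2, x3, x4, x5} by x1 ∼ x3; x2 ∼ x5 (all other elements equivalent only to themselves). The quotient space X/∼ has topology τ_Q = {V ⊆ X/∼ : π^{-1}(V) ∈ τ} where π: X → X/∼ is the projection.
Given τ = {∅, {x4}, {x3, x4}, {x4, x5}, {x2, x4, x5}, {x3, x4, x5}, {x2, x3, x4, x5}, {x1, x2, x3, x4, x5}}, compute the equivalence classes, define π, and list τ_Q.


X/∼ = {[x1=x3], [x2=x5], [x4]}; |τ_Q| = 4.

Equivalence classes: [x1=x3], [x2=x5], [x4].
Quotient map π: X → X/∼ sends x1 ↦ [x1=x3], x2 ↦ [x2=x5], x3 ↦ [x1=x3], x4 ↦ [x4], x5 ↦ [x2=x5].
For each subset V ⊆ X/∼, compute π^{-1}(V) ⊆ X and check whether π^{-1}(V) ∈ τ. V is open in τ_Q iff π^{-1}(V) ∈ τ.
  V = {}: π^{-1}(V) = ∅ ∈ τ ✓.
  V = {[x1=x3]}: π^{-1}(V) = {x1, x3} ∉ τ ✗.
  V = {[x2=x5]}: π^{-1}(V) = {x2, x5} ∉ τ ✗.
  V = {[x1=x3], [x2=x5]}: π^{-1}(V) = {x1, x2, x3, x5} ∉ τ ✗.
  V = {[x4]}: π^{-1}(V) = {x4} ∈ τ ✓.
  V = {[x1=x3], [x4]}: π^{-1}(V) = {x1, x3, x4} ∉ τ ✗.
  V = {[x2=x5], [x4]}: π^{-1}(V) = {x2, x4, x5} ∈ τ ✓.
  V = {[x1=x3], [x2=x5], [x4]}: π^{-1}(V) = {x1, x2, x3, x4, x5} ∈ τ ✓.
Open sets in the quotient: τ_Q = {{}, {[x4]}, {[x2=x5], [x4]}, {[x1=x3], [x2=x5], [x4]}} (4 elements).


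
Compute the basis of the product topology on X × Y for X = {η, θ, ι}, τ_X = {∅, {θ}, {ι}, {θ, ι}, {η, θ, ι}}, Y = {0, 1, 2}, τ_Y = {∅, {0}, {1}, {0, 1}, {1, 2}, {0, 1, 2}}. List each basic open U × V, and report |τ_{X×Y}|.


Basis B = {∅ × ∅, {θ} × {0}, {θ} × {1}, {ι} × {0}, {ι} × {1}, {θ} × {0, 1}, {θ, ι} × {0}, {θ} × {1, 2}, {θ, ι} × {1}, {ι} × {0, 1}, {ι} × {1, 2}, {η, θ, ι} × {0}, {η, θ, ι} × {1}, {θ} × {0, 1, 2}, {ι} × {0, 1, 2}, {θ, ι} × {0, 1}, {θ, ι} × {1, 2}, {η, θ, ι} × {0, 1}, {η, θ, ι} × {1, 2}, {θ, ι} × {0, 1, 2}, {η, θ, ι} × {0, 1, 2}}; |τ_{X×Y}| = 70.

Enumerate products U × V with U ∈ τ_X, V ∈ τ_Y (deduplicated):
  ∅ × ∅ = {} (∅)
  {θ} × {0} = {(θ,0)}
  {θ} × {1} = {(θ,1)}
  {ι} × {0} = {(ι,0)}
  {ι} × {1} = {(ι,1)}
  {θ} × {0, 1} = {(θ,0), (θ,1)}
  {θ, ι} × {0} = {(θ,0), (ι,0)}
  {θ} × {1, 2} = {(θ,1), (θ,2)}
  {θ, ι} × {1} = {(θ,1), (ι,1)}
  {ι} × {0, 1} = {(ι,0), (ι,1)}
  {ι} × {1, 2} = {(ι,1), (ι,2)}
  {η, θ, ι} × {0} = {(η,0), (θ,0), (ι,0)}
  {η, θ, ι} × {1} = {(η,1), (θ,1), (ι,1)}
  {θ} × {0, 1, 2} = {(θ,0), (θ,1), (θ,2)}
  {ι} × {0, 1, 2} = {(ι,0), (ι,1), (ι,2)}
  {θ, ι} × {0, 1} = {(θ,0), (θ,1), (ι,0), (ι,1)}
  {θ, ι} × {1, 2} = {(θ,1), (θ,2), (ι,1), (ι,2)}
  {η, θ, ι} × {0, 1} = {(η,0), (η,1), (θ,0), (θ,1), (ι,0), (ι,1)}
  {η, θ, ι} × {1, 2} = {(η,1), (η,2), (θ,1), (θ,2), (ι,1), (ι,2)}
  {θ, ι} × {0, 1, 2} = {(θ,0), (θ,1), (θ,2), (ι,0), (ι,1), (ι,2)}
  {η, θ, ι} × {0, 1, 2} = {(η,0), (η,1), (η,2), (θ,0), (θ,1), (θ,2), (ι,0), (ι,1), (ι,2)}
These 21 distinct sets form the basis B.
Close under arbitrary unions to get τ_{X×Y}; counting gives |τ_{X×Y}| = 70.
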